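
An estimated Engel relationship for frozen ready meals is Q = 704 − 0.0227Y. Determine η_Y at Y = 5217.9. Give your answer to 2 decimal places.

At Y = 5217.9: Q = 585.554.
dQ/dY = −0.0227.
η = (dQ/dY)·(Y/Q) = -0.0227 × (5217.9/585.554) = -0.20.

-0.20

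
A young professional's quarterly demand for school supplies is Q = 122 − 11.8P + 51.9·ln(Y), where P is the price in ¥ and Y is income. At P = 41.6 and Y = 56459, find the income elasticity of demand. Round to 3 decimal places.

At P = 41.6, Y = 56459: Q = 198.972.
Holding P constant, ∂Q/∂Y = 51.9/Y = 0.000919251.
η_Y = (∂Q/∂Y)·(Y/Q) = 0.000919251 × (56459/198.972) = 0.261.

0.261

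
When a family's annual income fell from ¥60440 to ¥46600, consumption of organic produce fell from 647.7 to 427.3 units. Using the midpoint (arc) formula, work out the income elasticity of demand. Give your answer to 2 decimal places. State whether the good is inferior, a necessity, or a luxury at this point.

ΔQ = 427.3 − 647.7 = -220.4; midpoint Q̄ = (647.7 + 427.3)/2 = 537.5.
ΔI = 46600 − 60440 = -13840; midpoint Ī = (60440 + 46600)/2 = 53520.
η = (ΔQ/Q̄) ÷ (ΔI/Ī) = (-220.4/537.5) ÷ (-13840/53520) = 1.59.
η > 1 ⇒ luxury.

1.59 (luxury)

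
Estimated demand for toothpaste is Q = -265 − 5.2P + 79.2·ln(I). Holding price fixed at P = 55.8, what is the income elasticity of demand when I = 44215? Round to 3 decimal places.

0.271

At P = 55.8, I = 44215: Q = 292.028.
Holding P constant, ∂Q/∂I = 79.2/I = 0.00179125.
η_I = (∂Q/∂I)·(I/Q) = 0.00179125 × (44215/292.028) = 0.271.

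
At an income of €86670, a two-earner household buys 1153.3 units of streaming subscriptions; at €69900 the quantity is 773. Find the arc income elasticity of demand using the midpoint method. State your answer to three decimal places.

ΔQ = 773 − 1153.3 = -380.3; midpoint Q̄ = (1153.3 + 773)/2 = 963.15.
ΔI = 69900 − 86670 = -16770; midpoint Ī = (86670 + 69900)/2 = 78285.
η = (ΔQ/Q̄) ÷ (ΔI/Ī) = (-380.3/963.15) ÷ (-16770/78285) = 1.843.

1.843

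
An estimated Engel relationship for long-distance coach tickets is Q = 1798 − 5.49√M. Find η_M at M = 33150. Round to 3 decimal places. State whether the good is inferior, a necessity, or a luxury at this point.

At M = 33150: Q = 798.428.
dQ/dM = -5.49/(2√M) = -0.0150765 at this income.
η = (dQ/dM)·(M/Q) = -0.0150765 × (33150/798.428) = -0.626.
Since η < 0, the good is an inferior good.

-0.626 (inferior good)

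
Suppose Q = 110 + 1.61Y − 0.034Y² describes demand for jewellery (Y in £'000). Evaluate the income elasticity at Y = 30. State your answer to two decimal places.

At Y = 30: Q = 127.7000.
dQ/dY = 1.61 − 0.068Y = -0.43000.
η = (dQ/dY)·(Y/Q) = -0.43000 × (30/127.7000) = -0.10.

-0.10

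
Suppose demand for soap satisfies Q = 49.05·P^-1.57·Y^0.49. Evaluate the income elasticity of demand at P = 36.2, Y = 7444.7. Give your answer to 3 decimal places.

For a multiplicative demand Q = A·P^α·Y^β, the income elasticity is β everywhere.
Here β = 0.49, so η = 0.490.

0.490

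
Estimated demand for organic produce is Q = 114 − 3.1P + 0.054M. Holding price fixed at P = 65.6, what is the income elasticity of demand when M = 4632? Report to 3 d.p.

At P = 65.6, M = 4632: Q = 160.768.
Holding P constant, ∂Q/∂M = 0.054.
η_M = (∂Q/∂M)·(M/Q) = 0.054 × (4632/160.768) = 1.556.

1.556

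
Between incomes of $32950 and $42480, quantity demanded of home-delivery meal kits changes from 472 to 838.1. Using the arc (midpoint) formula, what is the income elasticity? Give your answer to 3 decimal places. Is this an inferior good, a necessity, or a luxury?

ΔQ = 838.1 − 472 = 366.1; midpoint Q̄ = (472 + 838.1)/2 = 655.05.
ΔI = 42480 − 32950 = 9530; midpoint Ī = (32950 + 42480)/2 = 37715.
η = (ΔQ/Q̄) ÷ (ΔI/Ī) = (366.1/655.05) ÷ (9530/37715) = 2.212.
η > 1 ⇒ luxury.

2.212 (luxury)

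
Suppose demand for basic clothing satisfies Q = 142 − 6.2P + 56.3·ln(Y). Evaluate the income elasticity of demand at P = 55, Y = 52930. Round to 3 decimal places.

At P = 55, Y = 52930: Q = 413.360.
Holding P constant, ∂Q/∂Y = 56.3/Y = 0.00106367.
η_Y = (∂Q/∂Y)·(Y/Q) = 0.00106367 × (52930/413.360) = 0.136.

0.136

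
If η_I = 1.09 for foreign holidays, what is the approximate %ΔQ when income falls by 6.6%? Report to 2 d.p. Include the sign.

%ΔQ ≈ η × %ΔI = 1.09 × (-6.6%) = -7.19%.

-7.19%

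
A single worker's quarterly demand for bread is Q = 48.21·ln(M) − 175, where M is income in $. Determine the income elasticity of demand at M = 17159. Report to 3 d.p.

At M = 17159: Q = 295.061.
dQ/dM = 48.21/M = 0.0028096 at this income.
η = (dQ/dM)·(M/Q) = 0.0028096 × (17159/295.061) = 0.163.

0.163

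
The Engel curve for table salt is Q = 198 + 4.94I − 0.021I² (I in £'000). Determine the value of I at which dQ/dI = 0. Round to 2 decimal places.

117.62

dQ/dI = 4.94 − 0.042I.
The good is inferior where dQ/dI < 0. Setting dQ/dI = 0 gives I = 4.94 / 0.042 = 117.62.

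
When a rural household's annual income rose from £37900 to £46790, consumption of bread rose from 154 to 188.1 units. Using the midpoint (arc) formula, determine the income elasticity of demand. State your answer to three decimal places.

ΔQ = 188.1 − 154 = 34.1; midpoint Q̄ = (154 + 188.1)/2 = 171.05.
ΔI = 46790 − 37900 = 8890; midpoint Ī = (37900 + 46790)/2 = 42345.
η = (ΔQ/Q̄) ÷ (ΔI/Ī) = (34.1/171.05) ÷ (8890/42345) = 0.950.

0.950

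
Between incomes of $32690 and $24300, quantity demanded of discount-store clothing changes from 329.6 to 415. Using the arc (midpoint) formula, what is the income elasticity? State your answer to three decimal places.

-0.779

ΔQ = 415 − 329.6 = 85.4; midpoint Q̄ = (329.6 + 415)/2 = 372.3.
ΔI = 24300 − 32690 = -8390; midpoint Ī = (32690 + 24300)/2 = 28495.
η = (ΔQ/Q̄) ÷ (ΔI/Ī) = (85.4/372.3) ÷ (-8390/28495) = -0.779.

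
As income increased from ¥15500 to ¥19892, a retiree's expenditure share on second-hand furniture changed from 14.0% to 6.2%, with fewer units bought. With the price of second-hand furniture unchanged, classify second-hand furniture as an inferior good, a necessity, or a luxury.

inferior good

Quantity demanded falls as income rises, so η < 0.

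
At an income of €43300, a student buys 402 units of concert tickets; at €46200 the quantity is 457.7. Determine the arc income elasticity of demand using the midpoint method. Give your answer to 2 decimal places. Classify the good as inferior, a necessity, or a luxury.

2.00 (luxury)

ΔQ = 457.7 − 402 = 55.7; midpoint Q̄ = (402 + 457.7)/2 = 429.85.
ΔI = 46200 − 43300 = 2900; midpoint Ī = (43300 + 46200)/2 = 44750.
η = (ΔQ/Q̄) ÷ (ΔI/Ī) = (55.7/429.85) ÷ (2900/44750) = 2.00.
η > 1 ⇒ luxury.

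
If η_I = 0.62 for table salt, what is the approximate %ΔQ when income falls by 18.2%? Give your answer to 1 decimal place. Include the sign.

-11.3%

%ΔQ ≈ η × %ΔI = 0.62 × (-18.2%) = -11.3%.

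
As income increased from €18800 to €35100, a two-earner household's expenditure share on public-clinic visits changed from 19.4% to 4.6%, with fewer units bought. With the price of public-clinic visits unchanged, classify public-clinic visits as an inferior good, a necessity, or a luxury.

inferior good

Quantity demanded falls as income rises, so η < 0.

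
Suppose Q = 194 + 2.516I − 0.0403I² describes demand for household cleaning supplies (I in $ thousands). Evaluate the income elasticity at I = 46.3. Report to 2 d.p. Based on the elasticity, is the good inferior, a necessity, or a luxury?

-0.25 (inferior good)

At I = 46.3: Q = 224.1001.
dQ/dI = 2.516 − 0.0806I = -1.21578.
η = (dQ/dI)·(I/Q) = -1.21578 × (46.3/224.1001) = -0.25.
η < 0 ⇒ inferior good.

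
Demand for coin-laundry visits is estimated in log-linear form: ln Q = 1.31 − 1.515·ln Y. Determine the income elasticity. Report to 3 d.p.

-1.515

In a log-linear demand, the coefficient on ln Y is the income elasticity.
So η = -1.515.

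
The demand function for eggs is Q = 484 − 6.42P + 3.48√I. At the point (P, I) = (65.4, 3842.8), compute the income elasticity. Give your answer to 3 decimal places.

0.385

At P = 65.4, I = 3842.8: Q = 279.858.
Holding P constant, ∂Q/∂I = 3.48/(2√I) = 0.0280689.
η_I = (∂Q/∂I)·(I/Q) = 0.0280689 × (3842.8/279.858) = 0.385.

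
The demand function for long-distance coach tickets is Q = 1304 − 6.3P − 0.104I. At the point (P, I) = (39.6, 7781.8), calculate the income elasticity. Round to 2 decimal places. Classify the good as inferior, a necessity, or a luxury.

-3.30 (inferior good)

At P = 39.6, I = 7781.8: Q = 245.213.
Holding P constant, ∂Q/∂I = −0.104.
η_I = (∂Q/∂I)·(I/Q) = -0.104 × (7781.8/245.213) = -3.30.
Since η < 0, this is an inferior good.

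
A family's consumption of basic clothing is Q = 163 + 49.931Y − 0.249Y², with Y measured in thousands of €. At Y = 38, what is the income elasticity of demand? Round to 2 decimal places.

At Y = 38: Q = 1700.8220.
dQ/dY = 49.931 − 0.498Y = 31.00700.
η = (dQ/dY)·(Y/Q) = 31.00700 × (38/1700.8220) = 0.69.

0.69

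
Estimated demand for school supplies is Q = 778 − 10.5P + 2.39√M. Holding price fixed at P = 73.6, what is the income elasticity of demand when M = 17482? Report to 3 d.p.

At P = 73.6, M = 17482: Q = 321.205.
Holding P constant, ∂Q/∂M = 2.39/(2√M) = 0.009038.
η_M = (∂Q/∂M)·(M/Q) = 0.009038 × (17482/321.205) = 0.492.

0.492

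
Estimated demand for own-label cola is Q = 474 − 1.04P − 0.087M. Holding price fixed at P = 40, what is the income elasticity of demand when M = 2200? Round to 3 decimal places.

At P = 40, M = 2200: Q = 241.000.
Holding P constant, ∂Q/∂M = −0.087.
η_M = (∂Q/∂M)·(M/Q) = -0.087 × (2200/241.000) = -0.794.

-0.794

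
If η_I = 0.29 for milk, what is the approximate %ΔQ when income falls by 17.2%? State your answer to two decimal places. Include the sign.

-4.99%

%ΔQ ≈ η × %ΔI = 0.29 × (-17.2%) = -4.99%.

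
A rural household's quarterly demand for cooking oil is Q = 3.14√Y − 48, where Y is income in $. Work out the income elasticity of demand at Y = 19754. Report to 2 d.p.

0.56

At Y = 19754: Q = 393.324.
dQ/dY = 3.14/(2√Y) = 0.0111705 at this income.
η = (dQ/dY)·(Y/Q) = 0.0111705 × (19754/393.324) = 0.56.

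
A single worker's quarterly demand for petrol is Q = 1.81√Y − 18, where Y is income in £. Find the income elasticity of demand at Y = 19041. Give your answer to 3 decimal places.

At Y = 19041: Q = 231.760.
dQ/dY = 1.81/(2√Y) = 0.00655849 at this income.
η = (dQ/dY)·(Y/Q) = 0.00655849 × (19041/231.760) = 0.539.

0.539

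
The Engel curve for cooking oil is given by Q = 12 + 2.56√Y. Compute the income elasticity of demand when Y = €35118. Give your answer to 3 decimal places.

At Y = 35118: Q = 491.739.
dQ/dY = 2.56/(2√Y) = 0.00683038 at this income.
η = (dQ/dY)·(Y/Q) = 0.00683038 × (35118/491.739) = 0.488.

0.488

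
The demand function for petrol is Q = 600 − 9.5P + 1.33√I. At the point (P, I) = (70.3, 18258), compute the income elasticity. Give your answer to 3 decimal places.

At P = 70.3, I = 18258: Q = 111.862.
Holding P constant, ∂Q/∂I = 1.33/(2√I) = 0.00492147.
η_I = (∂Q/∂I)·(I/Q) = 0.00492147 × (18258/111.862) = 0.803.

0.803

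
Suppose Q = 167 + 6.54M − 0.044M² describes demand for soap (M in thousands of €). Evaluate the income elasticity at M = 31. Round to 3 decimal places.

At M = 31: Q = 327.4560.
dQ/dM = 6.54 − 0.088M = 3.81200.
η = (dQ/dM)·(M/Q) = 3.81200 × (31/327.4560) = 0.361.

0.361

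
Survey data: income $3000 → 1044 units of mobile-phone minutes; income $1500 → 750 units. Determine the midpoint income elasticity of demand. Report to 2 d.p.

ΔQ = 750 − 1044 = -294; midpoint Q̄ = (1044 + 750)/2 = 897.
ΔI = 1500 − 3000 = -1500; midpoint Ī = (3000 + 1500)/2 = 2250.
η = (ΔQ/Q̄) ÷ (ΔI/Ī) = (-294/897) ÷ (-1500/2250) = 0.49.

0.49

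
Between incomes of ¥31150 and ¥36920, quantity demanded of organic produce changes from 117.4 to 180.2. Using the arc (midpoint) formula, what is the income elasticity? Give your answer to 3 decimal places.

2.489

ΔQ = 180.2 − 117.4 = 62.8; midpoint Q̄ = (117.4 + 180.2)/2 = 148.8.
ΔI = 36920 − 31150 = 5770; midpoint Ī = (31150 + 36920)/2 = 34035.
η = (ΔQ/Q̄) ÷ (ΔI/Ī) = (62.8/148.8) ÷ (5770/34035) = 2.489.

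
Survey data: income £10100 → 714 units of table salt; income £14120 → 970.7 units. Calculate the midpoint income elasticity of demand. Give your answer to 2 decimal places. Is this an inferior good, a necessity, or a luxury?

ΔQ = 970.7 − 714 = 256.7; midpoint Q̄ = (714 + 970.7)/2 = 842.35.
ΔI = 14120 − 10100 = 4020; midpoint Ī = (10100 + 14120)/2 = 12110.
η = (ΔQ/Q̄) ÷ (ΔI/Ī) = (256.7/842.35) ÷ (4020/12110) = 0.92.
0 < η < 1 ⇒ necessity.

0.92 (necessity)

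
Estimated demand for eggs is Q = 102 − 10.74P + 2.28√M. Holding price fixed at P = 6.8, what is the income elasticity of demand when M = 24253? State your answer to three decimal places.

0.462

At P = 6.8, M = 24253: Q = 384.041.
Holding P constant, ∂Q/∂M = 2.28/(2√M) = 0.00732019.
η_M = (∂Q/∂M)·(M/Q) = 0.00732019 × (24253/384.041) = 0.462.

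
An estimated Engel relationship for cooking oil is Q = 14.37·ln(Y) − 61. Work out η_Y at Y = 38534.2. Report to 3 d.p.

0.158

At Y = 38534.2: Q = 90.737.
dQ/dY = 14.37/Y = 0.000372915 at this income.
η = (dQ/dY)·(Y/Q) = 0.000372915 × (38534.2/90.737) = 0.158.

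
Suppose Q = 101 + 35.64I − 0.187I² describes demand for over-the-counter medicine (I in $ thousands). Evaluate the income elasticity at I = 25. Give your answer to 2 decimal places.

0.75

At I = 25: Q = 875.1250.
dQ/dI = 35.64 − 0.374I = 26.29000.
η = (dQ/dI)·(I/Q) = 26.29000 × (25/875.1250) = 0.75.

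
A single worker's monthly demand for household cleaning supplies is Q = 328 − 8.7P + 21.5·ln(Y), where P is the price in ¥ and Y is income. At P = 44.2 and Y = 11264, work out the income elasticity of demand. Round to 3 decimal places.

0.149

At P = 44.2, Y = 11264: Q = 144.041.
Holding P constant, ∂Q/∂Y = 21.5/Y = 0.00190874.
η_Y = (∂Q/∂Y)·(Y/Q) = 0.00190874 × (11264/144.041) = 0.149.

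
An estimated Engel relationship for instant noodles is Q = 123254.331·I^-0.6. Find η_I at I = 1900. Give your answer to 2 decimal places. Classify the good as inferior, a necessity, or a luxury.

For Q = A·I^β the income elasticity is constant and equal to β.
Here β = -0.6, so η = -0.60.
Since η < 0, the good is an inferior good.

-0.60 (inferior good)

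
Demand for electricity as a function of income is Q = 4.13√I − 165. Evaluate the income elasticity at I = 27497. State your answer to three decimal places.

0.659

At I = 27497: Q = 519.846.
dQ/dI = 4.13/(2√I) = 0.0124531 at this income.
η = (dQ/dI)·(I/Q) = 0.0124531 × (27497/519.846) = 0.659.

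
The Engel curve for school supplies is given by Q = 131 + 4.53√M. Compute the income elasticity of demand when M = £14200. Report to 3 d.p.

At M = 14200: Q = 670.812.
dQ/dM = 4.53/(2√M) = 0.0190075 at this income.
η = (dQ/dM)·(M/Q) = 0.0190075 × (14200/670.812) = 0.402.

0.402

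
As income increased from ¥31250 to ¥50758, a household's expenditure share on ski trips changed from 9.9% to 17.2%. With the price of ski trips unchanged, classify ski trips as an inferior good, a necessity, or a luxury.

luxury

The budget share rises as income rises, so η > 1.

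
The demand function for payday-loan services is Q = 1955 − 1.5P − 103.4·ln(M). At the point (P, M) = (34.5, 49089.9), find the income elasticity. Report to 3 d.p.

-0.131

At P = 34.5, M = 49089.9: Q = 786.384.
Holding P constant, ∂Q/∂M = -103.4/M = -0.00210634.
η_M = (∂Q/∂M)·(M/Q) = -0.00210634 × (49089.9/786.384) = -0.131.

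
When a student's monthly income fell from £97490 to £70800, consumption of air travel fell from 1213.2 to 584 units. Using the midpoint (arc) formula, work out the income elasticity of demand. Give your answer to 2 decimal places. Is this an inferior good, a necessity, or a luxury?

2.21 (luxury)

ΔQ = 584 − 1213.2 = -629.2; midpoint Q̄ = (1213.2 + 584)/2 = 898.6.
ΔI = 70800 − 97490 = -26690; midpoint Ī = (97490 + 70800)/2 = 84145.
η = (ΔQ/Q̄) ÷ (ΔI/Ī) = (-629.2/898.6) ÷ (-26690/84145) = 2.21.
η > 1 ⇒ luxury.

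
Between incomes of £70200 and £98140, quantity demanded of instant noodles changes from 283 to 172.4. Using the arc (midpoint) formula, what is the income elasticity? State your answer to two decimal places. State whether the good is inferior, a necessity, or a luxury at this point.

-1.46 (inferior good)

ΔQ = 172.4 − 283 = -110.6; midpoint Q̄ = (283 + 172.4)/2 = 227.7.
ΔI = 98140 − 70200 = 27940; midpoint Ī = (70200 + 98140)/2 = 84170.
η = (ΔQ/Q̄) ÷ (ΔI/Ī) = (-110.6/227.7) ÷ (27940/84170) = -1.46.
η < 0 ⇒ inferior good.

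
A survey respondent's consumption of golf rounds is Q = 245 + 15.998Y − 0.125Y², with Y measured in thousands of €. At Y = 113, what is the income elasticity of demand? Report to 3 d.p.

-3.032

At Y = 113: Q = 456.6490.
dQ/dY = 15.998 − 0.25Y = -12.25200.
η = (dQ/dY)·(Y/Q) = -12.25200 × (113/456.6490) = -3.032.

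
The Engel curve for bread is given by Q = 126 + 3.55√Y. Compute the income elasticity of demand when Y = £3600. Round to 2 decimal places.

0.31

At Y = 3600: Q = 339.000.
dQ/dY = 3.55/(2√Y) = 0.0295833 at this income.
η = (dQ/dY)·(Y/Q) = 0.0295833 × (3600/339.000) = 0.31.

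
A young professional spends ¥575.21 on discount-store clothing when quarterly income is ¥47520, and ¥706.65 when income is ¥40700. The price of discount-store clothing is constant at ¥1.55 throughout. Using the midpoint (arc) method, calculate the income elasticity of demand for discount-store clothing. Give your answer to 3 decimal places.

With a constant price, Q₁ = 575.21/1.55 = 371.103 and Q₂ = 706.65/1.55 = 455.903 (equivalently, work directly with expenditure since P cancels).
Midpoint %ΔQ = (706.65 − 575.21)/640.93 = 0.20508; midpoint %ΔI = (40700 − 47520)/44110 = -0.15461.
η = 0.20508 / -0.15461 = -1.326.

-1.326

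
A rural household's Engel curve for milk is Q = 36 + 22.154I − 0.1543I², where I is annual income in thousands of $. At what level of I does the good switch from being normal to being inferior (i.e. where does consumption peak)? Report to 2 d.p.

71.79

dQ/dI = 22.154 − 0.3086I.
The good is inferior where dQ/dI < 0. Setting dQ/dI = 0 gives I = 22.154 / 0.3086 = 71.79.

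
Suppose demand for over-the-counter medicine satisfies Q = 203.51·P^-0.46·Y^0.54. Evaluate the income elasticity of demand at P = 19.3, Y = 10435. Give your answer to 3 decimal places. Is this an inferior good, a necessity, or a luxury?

For a multiplicative demand Q = A·P^α·Y^β, the income elasticity is β everywhere.
Here β = 0.54, so η = 0.540.
Since 0 < η < 1, this is a necessity.

0.540 (necessity)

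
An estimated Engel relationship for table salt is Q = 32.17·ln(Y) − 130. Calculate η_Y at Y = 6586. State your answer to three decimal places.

0.210

At Y = 6586: Q = 152.861.
dQ/dY = 32.17/Y = 0.0048846 at this income.
η = (dQ/dY)·(Y/Q) = 0.0048846 × (6586/152.861) = 0.210.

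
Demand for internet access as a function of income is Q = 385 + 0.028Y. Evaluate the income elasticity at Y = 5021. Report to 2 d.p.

At Y = 5021: Q = 525.588.
dQ/dY = 0.028.
η = (dQ/dY)·(Y/Q) = 0.028 × (5021/525.588) = 0.27.

0.27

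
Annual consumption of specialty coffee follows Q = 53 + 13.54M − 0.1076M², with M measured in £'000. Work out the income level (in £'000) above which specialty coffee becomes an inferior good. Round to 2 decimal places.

62.92

dQ/dM = 13.54 − 0.2152M.
The good is inferior where dQ/dM < 0. Setting dQ/dM = 0 gives M = 13.54 / 0.2152 = 62.92.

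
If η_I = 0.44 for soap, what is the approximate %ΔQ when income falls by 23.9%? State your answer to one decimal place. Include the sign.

%ΔQ ≈ η × %ΔI = 0.44 × (-23.9%) = -10.5%.

-10.5%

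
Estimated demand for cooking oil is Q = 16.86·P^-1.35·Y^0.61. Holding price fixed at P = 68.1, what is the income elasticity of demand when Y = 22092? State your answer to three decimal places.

0.610

For a multiplicative demand Q = A·P^α·Y^β, the income elasticity is β everywhere.
Here β = 0.61, so η = 0.610.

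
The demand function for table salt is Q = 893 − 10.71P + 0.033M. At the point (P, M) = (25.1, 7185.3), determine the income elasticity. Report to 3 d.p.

At P = 25.1, M = 7185.3: Q = 861.294.
Holding P constant, ∂Q/∂M = 0.033.
η_M = (∂Q/∂M)·(M/Q) = 0.033 × (7185.3/861.294) = 0.275.

0.275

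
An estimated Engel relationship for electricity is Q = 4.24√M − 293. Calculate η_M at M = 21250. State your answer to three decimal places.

0.951

At M = 21250: Q = 325.081.
dQ/dM = 4.24/(2√M) = 0.0145431 at this income.
η = (dQ/dM)·(M/Q) = 0.0145431 × (21250/325.081) = 0.951.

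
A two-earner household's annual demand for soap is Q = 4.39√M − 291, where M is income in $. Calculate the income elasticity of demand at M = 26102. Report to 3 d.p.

0.848

At M = 26102: Q = 418.253.
dQ/dM = 4.39/(2√M) = 0.0135862 at this income.
η = (dQ/dM)·(M/Q) = 0.0135862 × (26102/418.253) = 0.848.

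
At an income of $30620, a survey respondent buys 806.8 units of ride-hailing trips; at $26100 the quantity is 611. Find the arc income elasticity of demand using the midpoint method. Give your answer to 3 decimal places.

ΔQ = 611 − 806.8 = -195.8; midpoint Q̄ = (806.8 + 611)/2 = 708.9.
ΔI = 26100 − 30620 = -4520; midpoint Ī = (30620 + 26100)/2 = 28360.
η = (ΔQ/Q̄) ÷ (ΔI/Ī) = (-195.8/708.9) ÷ (-4520/28360) = 1.733.

1.733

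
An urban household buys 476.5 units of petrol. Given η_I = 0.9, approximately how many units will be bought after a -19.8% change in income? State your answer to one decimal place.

%ΔQ ≈ η × %ΔI = 0.9 × (-19.8%) = -17.82%.
New Q ≈ 476.5 × (1 − 0.1782) = 391.6.

391.6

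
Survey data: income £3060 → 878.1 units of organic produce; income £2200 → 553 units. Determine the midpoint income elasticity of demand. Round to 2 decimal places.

ΔQ = 553 − 878.1 = -325.1; midpoint Q̄ = (878.1 + 553)/2 = 715.55.
ΔI = 2200 − 3060 = -860; midpoint Ī = (3060 + 2200)/2 = 2630.
η = (ΔQ/Q̄) ÷ (ΔI/Ī) = (-325.1/715.55) ÷ (-860/2630) = 1.39.

1.39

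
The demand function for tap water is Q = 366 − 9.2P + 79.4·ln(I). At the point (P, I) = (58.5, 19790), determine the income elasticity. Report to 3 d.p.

At P = 58.5, I = 19790: Q = 613.299.
Holding P constant, ∂Q/∂I = 79.4/I = 0.00401213.
η_I = (∂Q/∂I)·(I/Q) = 0.00401213 × (19790/613.299) = 0.129.

0.129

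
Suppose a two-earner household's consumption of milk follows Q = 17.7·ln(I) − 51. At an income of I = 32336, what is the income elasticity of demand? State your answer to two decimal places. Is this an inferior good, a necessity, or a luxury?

0.13 (necessity)

At I = 32336: Q = 132.796.
dQ/dI = 17.7/I = 0.000547378 at this income.
η = (dQ/dI)·(I/Q) = 0.000547378 × (32336/132.796) = 0.13.
Since 0 < η < 1, the good is a necessity.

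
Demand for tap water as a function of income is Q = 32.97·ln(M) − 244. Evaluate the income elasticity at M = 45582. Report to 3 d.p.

0.301

At M = 45582: Q = 109.678.
dQ/dM = 32.97/M = 0.000723312 at this income.
η = (dQ/dM)·(M/Q) = 0.000723312 × (45582/109.678) = 0.301.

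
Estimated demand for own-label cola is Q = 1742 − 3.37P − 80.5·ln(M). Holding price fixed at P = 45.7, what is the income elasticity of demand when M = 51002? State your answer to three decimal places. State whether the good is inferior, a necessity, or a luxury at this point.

-0.113 (inferior good)

At P = 45.7, M = 51002: Q = 715.402.
Holding P constant, ∂Q/∂M = -80.5/M = -0.00157837.
η_M = (∂Q/∂M)·(M/Q) = -0.00157837 × (51002/715.402) = -0.113.
Since η < 0, this is an inferior good.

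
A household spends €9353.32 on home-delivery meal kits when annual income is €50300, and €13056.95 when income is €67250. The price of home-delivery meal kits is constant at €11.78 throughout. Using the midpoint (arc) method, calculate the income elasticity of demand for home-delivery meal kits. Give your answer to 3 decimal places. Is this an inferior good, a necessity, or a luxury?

1.146 (luxury)

With a constant price, Q₁ = 9353.32/11.78 = 794.000 and Q₂ = 13056.95/11.78 = 1108.400 (equivalently, work directly with expenditure since P cancels).
Midpoint %ΔQ = (13056.95 − 9353.32)/11205.14 = 0.33053; midpoint %ΔI = (67250 − 50300)/58775 = 0.28839.
η = 0.33053 / 0.28839 = 1.146.
η > 1 ⇒ luxury.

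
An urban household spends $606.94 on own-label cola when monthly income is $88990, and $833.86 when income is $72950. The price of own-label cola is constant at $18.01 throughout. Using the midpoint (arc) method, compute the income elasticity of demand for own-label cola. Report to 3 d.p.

-1.590

With a constant price, Q₁ = 606.94/18.01 = 33.700 and Q₂ = 833.86/18.01 = 46.300 (equivalently, work directly with expenditure since P cancels).
Midpoint %ΔQ = (833.86 − 606.94)/720.40 = 0.31499; midpoint %ΔI = (72950 − 88990)/80970 = -0.19810.
η = 0.31499 / -0.19810 = -1.590.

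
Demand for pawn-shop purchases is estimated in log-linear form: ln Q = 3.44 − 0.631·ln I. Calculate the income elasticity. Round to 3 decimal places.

In a log-linear demand, the coefficient on ln I is the income elasticity.
So η = -0.631.

-0.631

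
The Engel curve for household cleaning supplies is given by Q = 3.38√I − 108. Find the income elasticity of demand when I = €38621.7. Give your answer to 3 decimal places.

0.597

At I = 38621.7: Q = 556.251.
dQ/dI = 3.38/(2√I) = 0.00859946 at this income.
η = (dQ/dI)·(I/Q) = 0.00859946 × (38621.7/556.251) = 0.597.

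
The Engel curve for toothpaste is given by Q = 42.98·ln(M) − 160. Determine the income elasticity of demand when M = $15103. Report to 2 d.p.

0.17

At M = 15103: Q = 253.581.
dQ/dM = 42.98/M = 0.00284579 at this income.
η = (dQ/dM)·(M/Q) = 0.00284579 × (15103/253.581) = 0.17.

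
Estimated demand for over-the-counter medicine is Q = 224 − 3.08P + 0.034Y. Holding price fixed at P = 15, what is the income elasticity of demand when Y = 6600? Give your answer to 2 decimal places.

At P = 15, Y = 6600: Q = 402.200.
Holding P constant, ∂Q/∂Y = 0.034.
η_Y = (∂Q/∂Y)·(Y/Q) = 0.034 × (6600/402.200) = 0.56.

0.56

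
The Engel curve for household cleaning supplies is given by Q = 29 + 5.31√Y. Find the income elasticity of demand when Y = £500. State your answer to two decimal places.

At Y = 500: Q = 147.735.
dQ/dY = 5.31/(2√Y) = 0.118735 at this income.
η = (dQ/dY)·(Y/Q) = 0.118735 × (500/147.735) = 0.40.

0.40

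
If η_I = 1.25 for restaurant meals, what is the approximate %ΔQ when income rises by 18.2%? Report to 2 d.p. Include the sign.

%ΔQ ≈ η × %ΔI = 1.25 × 18.2% = 22.75%.

22.75%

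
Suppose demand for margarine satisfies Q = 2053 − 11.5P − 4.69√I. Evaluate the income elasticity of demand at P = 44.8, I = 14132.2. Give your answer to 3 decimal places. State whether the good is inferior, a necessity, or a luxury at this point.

At P = 44.8, I = 14132.2: Q = 980.258.
Holding P constant, ∂Q/∂I = -4.69/(2√I) = -0.019726.
η_I = (∂Q/∂I)·(I/Q) = -0.019726 × (14132.2/980.258) = -0.284.
Since η < 0, this is an inferior good.

-0.284 (inferior good)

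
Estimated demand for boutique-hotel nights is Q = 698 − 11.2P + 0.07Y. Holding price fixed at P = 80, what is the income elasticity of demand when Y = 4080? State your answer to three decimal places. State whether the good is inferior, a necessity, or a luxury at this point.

3.260 (luxury)

At P = 80, Y = 4080: Q = 87.600.
Holding P constant, ∂Q/∂Y = 0.07.
η_Y = (∂Q/∂Y)·(Y/Q) = 0.07 × (4080/87.600) = 3.260.
Since η > 1, this is a luxury.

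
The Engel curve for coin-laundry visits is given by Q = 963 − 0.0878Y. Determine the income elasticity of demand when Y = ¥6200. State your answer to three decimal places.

At Y = 6200: Q = 418.640.
dQ/dY = −0.0878.
η = (dQ/dY)·(Y/Q) = -0.0878 × (6200/418.640) = -1.300.

-1.300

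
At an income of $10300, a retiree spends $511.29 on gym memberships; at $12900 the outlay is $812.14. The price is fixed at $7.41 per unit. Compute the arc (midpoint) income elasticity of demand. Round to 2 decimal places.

2.03

With a constant price, Q₁ = 511.29/7.41 = 69.000 and Q₂ = 812.14/7.41 = 109.601 (equivalently, work directly with expenditure since P cancels).
Midpoint %ΔQ = (812.14 − 511.29)/661.72 = 0.45465; midpoint %ΔI = (12900 − 10300)/11600 = 0.22414.
η = 0.45465 / 0.22414 = 2.03.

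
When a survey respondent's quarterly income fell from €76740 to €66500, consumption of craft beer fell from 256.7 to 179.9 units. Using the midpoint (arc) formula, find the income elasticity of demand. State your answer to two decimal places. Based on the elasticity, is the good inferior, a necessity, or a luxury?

ΔQ = 179.9 − 256.7 = -76.8; midpoint Q̄ = (256.7 + 179.9)/2 = 218.3.
ΔI = 66500 − 76740 = -10240; midpoint Ī = (76740 + 66500)/2 = 71620.
η = (ΔQ/Q̄) ÷ (ΔI/Ī) = (-76.8/218.3) ÷ (-10240/71620) = 2.46.
η > 1 ⇒ luxury.

2.46 (luxury)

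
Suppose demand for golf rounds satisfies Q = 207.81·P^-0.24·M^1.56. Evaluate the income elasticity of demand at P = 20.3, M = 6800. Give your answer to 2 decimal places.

1.56

For a multiplicative demand Q = A·P^α·M^β, the income elasticity is β everywhere.
Here β = 1.56, so η = 1.56.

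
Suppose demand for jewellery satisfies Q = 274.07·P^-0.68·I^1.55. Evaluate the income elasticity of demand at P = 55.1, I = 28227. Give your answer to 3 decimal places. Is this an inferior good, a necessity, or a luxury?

1.550 (luxury)

For a multiplicative demand Q = A·P^α·I^β, the income elasticity is β everywhere.
Here β = 1.55, so η = 1.550.
Since η > 1, this is a luxury.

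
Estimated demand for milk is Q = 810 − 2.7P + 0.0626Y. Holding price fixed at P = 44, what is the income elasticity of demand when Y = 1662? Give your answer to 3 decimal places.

0.131

At P = 44, Y = 1662: Q = 795.241.
Holding P constant, ∂Q/∂Y = 0.0626.
η_Y = (∂Q/∂Y)·(Y/Q) = 0.0626 × (1662/795.241) = 0.131.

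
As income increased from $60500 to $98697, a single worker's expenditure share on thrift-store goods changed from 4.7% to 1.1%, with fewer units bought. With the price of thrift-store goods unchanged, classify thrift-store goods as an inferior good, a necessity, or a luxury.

Quantity demanded falls as income rises, so η < 0.

inferior good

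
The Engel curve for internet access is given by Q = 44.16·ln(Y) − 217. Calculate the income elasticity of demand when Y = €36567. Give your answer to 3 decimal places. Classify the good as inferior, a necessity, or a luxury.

At Y = 36567: Q = 246.985.
dQ/dY = 44.16/Y = 0.00120765 at this income.
η = (dQ/dY)·(Y/Q) = 0.00120765 × (36567/246.985) = 0.179.
Since 0 < η < 1, the good is a necessity.

0.179 (necessity)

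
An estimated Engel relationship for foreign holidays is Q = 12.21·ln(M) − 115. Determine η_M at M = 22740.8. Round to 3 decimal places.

At M = 22740.8: Q = 7.490.
dQ/dM = 12.21/M = 0.00053692 at this income.
η = (dQ/dM)·(M/Q) = 0.00053692 × (22740.8/7.490) = 1.630.

1.630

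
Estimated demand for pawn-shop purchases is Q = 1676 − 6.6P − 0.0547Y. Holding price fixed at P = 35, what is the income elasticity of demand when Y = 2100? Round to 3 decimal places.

-0.086

At P = 35, Y = 2100: Q = 1330.130.
Holding P constant, ∂Q/∂Y = −0.0547.
η_Y = (∂Q/∂Y)·(Y/Q) = -0.0547 × (2100/1330.130) = -0.086.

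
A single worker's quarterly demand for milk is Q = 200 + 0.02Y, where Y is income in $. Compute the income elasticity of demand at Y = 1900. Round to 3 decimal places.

0.160

At Y = 1900: Q = 238.000.
dQ/dY = 0.02.
η = (dQ/dY)·(Y/Q) = 0.02 × (1900/238.000) = 0.160.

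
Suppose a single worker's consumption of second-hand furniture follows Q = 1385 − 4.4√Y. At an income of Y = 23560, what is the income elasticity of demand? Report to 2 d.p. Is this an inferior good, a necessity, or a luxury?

At Y = 23560: Q = 709.632.
dQ/dY = -4.4/(2√Y) = -0.0143329 at this income.
η = (dQ/dY)·(Y/Q) = -0.0143329 × (23560/709.632) = -0.48.
Since η < 0, the good is an inferior good.

-0.48 (inferior good)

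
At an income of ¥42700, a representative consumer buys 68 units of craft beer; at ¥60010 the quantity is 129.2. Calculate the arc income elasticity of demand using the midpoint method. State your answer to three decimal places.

1.841

ΔQ = 129.2 − 68 = 61.2; midpoint Q̄ = (68 + 129.2)/2 = 98.6.
ΔI = 60010 − 42700 = 17310; midpoint Ī = (42700 + 60010)/2 = 51355.
η = (ΔQ/Q̄) ÷ (ΔI/Ī) = (61.2/98.6) ÷ (17310/51355) = 1.841.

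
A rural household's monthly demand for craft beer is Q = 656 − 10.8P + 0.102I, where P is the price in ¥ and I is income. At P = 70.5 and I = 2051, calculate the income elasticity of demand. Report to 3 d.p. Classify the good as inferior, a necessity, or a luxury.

2.015 (luxury)

At P = 70.5, I = 2051: Q = 103.802.
Holding P constant, ∂Q/∂I = 0.102.
η_I = (∂Q/∂I)·(I/Q) = 0.102 × (2051/103.802) = 2.015.
Since η > 1, this is a luxury.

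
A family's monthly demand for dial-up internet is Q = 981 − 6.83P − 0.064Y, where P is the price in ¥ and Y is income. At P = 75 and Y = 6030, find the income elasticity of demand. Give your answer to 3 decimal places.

-4.659

At P = 75, Y = 6030: Q = 82.830.
Holding P constant, ∂Q/∂Y = −0.064.
η_Y = (∂Q/∂Y)·(Y/Q) = -0.064 × (6030/82.830) = -4.659.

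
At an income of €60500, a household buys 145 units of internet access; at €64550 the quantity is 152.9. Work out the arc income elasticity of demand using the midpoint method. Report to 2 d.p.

ΔQ = 152.9 − 145 = 7.9; midpoint Q̄ = (145 + 152.9)/2 = 148.95.
ΔI = 64550 − 60500 = 4050; midpoint Ī = (60500 + 64550)/2 = 62525.
η = (ΔQ/Q̄) ÷ (ΔI/Ī) = (7.9/148.95) ÷ (4050/62525) = 0.82.

0.82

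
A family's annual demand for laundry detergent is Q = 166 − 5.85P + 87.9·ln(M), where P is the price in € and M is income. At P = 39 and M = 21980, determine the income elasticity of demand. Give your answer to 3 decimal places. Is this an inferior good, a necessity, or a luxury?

At P = 39, M = 21980: Q = 816.664.
Holding P constant, ∂Q/∂M = 87.9/M = 0.00399909.
η_M = (∂Q/∂M)·(M/Q) = 0.00399909 × (21980/816.664) = 0.108.
Since 0 < η < 1, this is a necessity.

0.108 (necessity)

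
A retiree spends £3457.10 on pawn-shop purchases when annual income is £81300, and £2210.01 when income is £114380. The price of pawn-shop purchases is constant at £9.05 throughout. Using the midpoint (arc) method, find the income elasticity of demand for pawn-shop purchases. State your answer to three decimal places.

With a constant price, Q₁ = 3457.10/9.05 = 382.000 and Q₂ = 2210.01/9.05 = 244.200 (equivalently, work directly with expenditure since P cancels).
Midpoint %ΔQ = (2210.01 − 3457.10)/2833.56 = -0.44011; midpoint %ΔI = (114380 − 81300)/97840 = 0.33810.
η = -0.44011 / 0.33810 = -1.302.

-1.302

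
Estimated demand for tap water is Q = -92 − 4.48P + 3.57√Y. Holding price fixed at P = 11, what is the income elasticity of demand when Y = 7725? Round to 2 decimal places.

0.91

At P = 11, Y = 7725: Q = 172.494.
Holding P constant, ∂Q/∂Y = 3.57/(2√Y) = 0.020309.
η_Y = (∂Q/∂Y)·(Y/Q) = 0.020309 × (7725/172.494) = 0.91.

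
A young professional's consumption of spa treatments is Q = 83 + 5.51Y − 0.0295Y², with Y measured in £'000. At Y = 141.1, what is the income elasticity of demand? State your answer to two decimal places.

-1.45

At Y = 141.1: Q = 273.1393.
dQ/dY = 5.51 − 0.059Y = -2.81490.
η = (dQ/dY)·(Y/Q) = -2.81490 × (141.1/273.1393) = -1.45.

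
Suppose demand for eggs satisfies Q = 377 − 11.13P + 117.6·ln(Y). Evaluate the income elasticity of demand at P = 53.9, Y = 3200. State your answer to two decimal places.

0.16

At P = 53.9, Y = 3200: Q = 726.232.
Holding P constant, ∂Q/∂Y = 117.6/Y = 0.03675.
η_Y = (∂Q/∂Y)·(Y/Q) = 0.03675 × (3200/726.232) = 0.16.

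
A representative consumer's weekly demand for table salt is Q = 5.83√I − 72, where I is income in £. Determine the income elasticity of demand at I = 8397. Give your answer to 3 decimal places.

0.578

At I = 8397: Q = 462.233.
dQ/dI = 5.83/(2√I) = 0.0318109 at this income.
η = (dQ/dI)·(I/Q) = 0.0318109 × (8397/462.233) = 0.578.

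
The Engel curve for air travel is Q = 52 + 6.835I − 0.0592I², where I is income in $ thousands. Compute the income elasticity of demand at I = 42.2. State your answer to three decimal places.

0.330

At I = 42.2: Q = 235.0113.
dQ/dI = 6.835 − 0.1184I = 1.83852.
η = (dQ/dI)·(I/Q) = 1.83852 × (42.2/235.0113) = 0.330.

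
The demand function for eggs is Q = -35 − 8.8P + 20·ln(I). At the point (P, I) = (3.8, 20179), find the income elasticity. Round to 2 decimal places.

At P = 3.8, I = 20179: Q = 129.808.
Holding P constant, ∂Q/∂I = 20/I = 0.000991129.
η_I = (∂Q/∂I)·(I/Q) = 0.000991129 × (20179/129.808) = 0.15.

0.15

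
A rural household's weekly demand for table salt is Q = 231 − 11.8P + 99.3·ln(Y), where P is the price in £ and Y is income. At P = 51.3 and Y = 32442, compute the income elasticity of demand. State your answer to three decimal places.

0.151

At P = 51.3, Y = 32442: Q = 657.110.
Holding P constant, ∂Q/∂Y = 99.3/Y = 0.00306085.
η_Y = (∂Q/∂Y)·(Y/Q) = 0.00306085 × (32442/657.110) = 0.151.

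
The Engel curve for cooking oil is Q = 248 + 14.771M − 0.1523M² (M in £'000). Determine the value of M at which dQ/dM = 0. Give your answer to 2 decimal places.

dQ/dM = 14.771 − 0.3046M.
The good is inferior where dQ/dM < 0. Setting dQ/dM = 0 gives M = 14.771 / 0.3046 = 48.49.

48.49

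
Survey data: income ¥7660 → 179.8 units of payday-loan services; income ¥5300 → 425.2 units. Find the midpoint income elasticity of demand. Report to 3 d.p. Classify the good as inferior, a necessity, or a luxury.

ΔQ = 425.2 − 179.8 = 245.4; midpoint Q̄ = (179.8 + 425.2)/2 = 302.5.
ΔI = 5300 − 7660 = -2360; midpoint Ī = (7660 + 5300)/2 = 6480.
η = (ΔQ/Q̄) ÷ (ΔI/Ī) = (245.4/302.5) ÷ (-2360/6480) = -2.227.
η < 0 ⇒ inferior good.

-2.227 (inferior good)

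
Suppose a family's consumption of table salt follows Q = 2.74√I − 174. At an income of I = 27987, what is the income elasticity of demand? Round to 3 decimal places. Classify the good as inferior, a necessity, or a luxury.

0.806 (necessity)

At I = 27987: Q = 284.383.
dQ/dI = 2.74/(2√I) = 0.00818922 at this income.
η = (dQ/dI)·(I/Q) = 0.00818922 × (27987/284.383) = 0.806.
Since 0 < η < 1, the good is a necessity.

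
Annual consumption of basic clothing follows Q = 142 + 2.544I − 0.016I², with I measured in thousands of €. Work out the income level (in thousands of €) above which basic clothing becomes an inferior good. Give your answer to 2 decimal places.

dQ/dI = 2.544 − 0.032I.
The good is inferior where dQ/dI < 0. Setting dQ/dI = 0 gives I = 2.544 / 0.032 = 79.50.

79.50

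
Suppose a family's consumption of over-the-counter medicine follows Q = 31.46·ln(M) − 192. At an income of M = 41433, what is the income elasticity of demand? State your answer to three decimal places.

At M = 41433: Q = 142.477.
dQ/dM = 31.46/M = 0.000759298 at this income.
η = (dQ/dM)·(M/Q) = 0.000759298 × (41433/142.477) = 0.221.

0.221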